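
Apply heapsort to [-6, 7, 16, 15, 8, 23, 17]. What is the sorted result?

Build heap: [23, 15, 17, 7, 8, 16, -6]
Extract 23: [17, 15, 16, 7, 8, -6, 23]
Extract 17: [16, 15, -6, 7, 8, 17, 23]
Extract 16: [15, 8, -6, 7, 16, 17, 23]
Extract 15: [8, 7, -6, 15, 16, 17, 23]
Extract 8: [7, -6, 8, 15, 16, 17, 23]
Extract 7: [-6, 7, 8, 15, 16, 17, 23]


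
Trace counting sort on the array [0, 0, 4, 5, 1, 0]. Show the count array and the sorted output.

Count array: [3, 1, 0, 0, 1, 1]
(count[i] = number of elements equal to i)
Cumulative count: [3, 4, 4, 4, 5, 6]
Sorted: [0, 0, 0, 1, 4, 5]


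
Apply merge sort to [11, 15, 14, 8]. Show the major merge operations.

Divide and conquer:
  Merge [11] + [15] -> [11, 15]
  Merge [14] + [8] -> [8, 14]
  Merge [11, 15] + [8, 14] -> [8, 11, 14, 15]


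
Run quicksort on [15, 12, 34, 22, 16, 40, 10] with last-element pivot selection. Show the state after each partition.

Partition 1: pivot=10 at index 0 -> [10, 12, 34, 22, 16, 40, 15]
Partition 2: pivot=15 at index 2 -> [10, 12, 15, 22, 16, 40, 34]
Partition 3: pivot=34 at index 5 -> [10, 12, 15, 22, 16, 34, 40]
Partition 4: pivot=16 at index 3 -> [10, 12, 15, 16, 22, 34, 40]


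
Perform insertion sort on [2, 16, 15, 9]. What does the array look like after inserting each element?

First element 2 is already 'sorted'
Insert 16: shifted 0 elements -> [2, 16, 15, 9]
Insert 15: shifted 1 elements -> [2, 15, 16, 9]
Insert 9: shifted 2 elements -> [2, 9, 15, 16]


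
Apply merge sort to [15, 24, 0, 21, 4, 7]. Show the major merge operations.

Divide and conquer:
  Merge [24] + [0] -> [0, 24]
  Merge [15] + [0, 24] -> [0, 15, 24]
  Merge [4] + [7] -> [4, 7]
  Merge [21] + [4, 7] -> [4, 7, 21]
  Merge [0, 15, 24] + [4, 7, 21] -> [0, 4, 7, 15, 21, 24]


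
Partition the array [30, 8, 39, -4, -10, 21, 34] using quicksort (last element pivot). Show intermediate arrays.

Partition 1: pivot=34 at index 5 -> [30, 8, -4, -10, 21, 34, 39]
Partition 2: pivot=21 at index 3 -> [8, -4, -10, 21, 30, 34, 39]
Partition 3: pivot=-10 at index 0 -> [-10, -4, 8, 21, 30, 34, 39]
Partition 4: pivot=8 at index 2 -> [-10, -4, 8, 21, 30, 34, 39]


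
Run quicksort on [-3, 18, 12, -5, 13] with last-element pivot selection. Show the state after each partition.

Partition 1: pivot=13 at index 3 -> [-3, 12, -5, 13, 18]
Partition 2: pivot=-5 at index 0 -> [-5, 12, -3, 13, 18]
Partition 3: pivot=-3 at index 1 -> [-5, -3, 12, 13, 18]


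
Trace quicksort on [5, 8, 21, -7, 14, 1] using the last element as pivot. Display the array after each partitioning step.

Partition 1: pivot=1 at index 1 -> [-7, 1, 21, 5, 14, 8]
Partition 2: pivot=8 at index 3 -> [-7, 1, 5, 8, 14, 21]
Partition 3: pivot=21 at index 5 -> [-7, 1, 5, 8, 14, 21]


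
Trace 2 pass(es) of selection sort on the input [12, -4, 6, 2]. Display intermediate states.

Pass 1: Select minimum -4 at index 1, swap -> [-4, 12, 6, 2]
Pass 2: Select minimum 2 at index 3, swap -> [-4, 2, 6, 12]


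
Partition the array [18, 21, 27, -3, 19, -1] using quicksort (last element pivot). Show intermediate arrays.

Partition 1: pivot=-1 at index 1 -> [-3, -1, 27, 18, 19, 21]
Partition 2: pivot=21 at index 4 -> [-3, -1, 18, 19, 21, 27]
Partition 3: pivot=19 at index 3 -> [-3, -1, 18, 19, 21, 27]


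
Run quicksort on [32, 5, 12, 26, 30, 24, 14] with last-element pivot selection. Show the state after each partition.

Partition 1: pivot=14 at index 2 -> [5, 12, 14, 26, 30, 24, 32]
Partition 2: pivot=12 at index 1 -> [5, 12, 14, 26, 30, 24, 32]
Partition 3: pivot=32 at index 6 -> [5, 12, 14, 26, 30, 24, 32]
Partition 4: pivot=24 at index 3 -> [5, 12, 14, 24, 30, 26, 32]
Partition 5: pivot=26 at index 4 -> [5, 12, 14, 24, 26, 30, 32]


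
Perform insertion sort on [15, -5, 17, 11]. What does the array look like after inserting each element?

First element 15 is already 'sorted'
Insert -5: shifted 1 elements -> [-5, 15, 17, 11]
Insert 17: shifted 0 elements -> [-5, 15, 17, 11]
Insert 11: shifted 2 elements -> [-5, 11, 15, 17]


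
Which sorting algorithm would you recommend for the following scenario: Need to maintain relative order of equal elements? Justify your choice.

Best choice: Merge sort or Insertion sort
Reason: Both are stable; quicksort and heapsort are not stable


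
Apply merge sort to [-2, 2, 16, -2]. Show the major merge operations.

Divide and conquer:
  Merge [-2] + [2] -> [-2, 2]
  Merge [16] + [-2] -> [-2, 16]
  Merge [-2, 2] + [-2, 16] -> [-2, -2, 2, 16]


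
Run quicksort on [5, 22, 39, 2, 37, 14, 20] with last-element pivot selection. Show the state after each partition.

Partition 1: pivot=20 at index 3 -> [5, 2, 14, 20, 37, 39, 22]
Partition 2: pivot=14 at index 2 -> [5, 2, 14, 20, 37, 39, 22]
Partition 3: pivot=2 at index 0 -> [2, 5, 14, 20, 37, 39, 22]
Partition 4: pivot=22 at index 4 -> [2, 5, 14, 20, 22, 39, 37]
Partition 5: pivot=37 at index 5 -> [2, 5, 14, 20, 22, 37, 39]


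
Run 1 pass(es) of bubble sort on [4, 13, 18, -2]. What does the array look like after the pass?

After pass 1: [4, 13, -2, 18] (1 swaps)
Total swaps: 1


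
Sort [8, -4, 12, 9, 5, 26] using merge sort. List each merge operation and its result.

Divide and conquer:
  Merge [-4] + [12] -> [-4, 12]
  Merge [8] + [-4, 12] -> [-4, 8, 12]
  Merge [5] + [26] -> [5, 26]
  Merge [9] + [5, 26] -> [5, 9, 26]
  Merge [-4, 8, 12] + [5, 9, 26] -> [-4, 5, 8, 9, 12, 26]


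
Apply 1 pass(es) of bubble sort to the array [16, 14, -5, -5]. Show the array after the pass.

After pass 1: [14, -5, -5, 16] (3 swaps)
Total swaps: 3


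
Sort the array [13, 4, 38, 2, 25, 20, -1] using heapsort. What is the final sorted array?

Build heap: [38, 25, 20, 2, 4, 13, -1]
Extract 38: [25, 4, 20, 2, -1, 13, 38]
Extract 25: [20, 4, 13, 2, -1, 25, 38]
Extract 20: [13, 4, -1, 2, 20, 25, 38]
Extract 13: [4, 2, -1, 13, 20, 25, 38]
Extract 4: [2, -1, 4, 13, 20, 25, 38]
Extract 2: [-1, 2, 4, 13, 20, 25, 38]


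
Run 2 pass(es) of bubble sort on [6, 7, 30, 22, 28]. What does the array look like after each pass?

After pass 1: [6, 7, 22, 28, 30] (2 swaps)
After pass 2: [6, 7, 22, 28, 30] (0 swaps)
Total swaps: 2


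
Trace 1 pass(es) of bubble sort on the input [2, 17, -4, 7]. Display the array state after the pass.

After pass 1: [2, -4, 7, 17] (2 swaps)
Total swaps: 2


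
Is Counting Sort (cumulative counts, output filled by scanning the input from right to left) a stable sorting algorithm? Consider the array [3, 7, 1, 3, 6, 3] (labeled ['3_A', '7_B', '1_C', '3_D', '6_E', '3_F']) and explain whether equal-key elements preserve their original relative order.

Trace Counting Sort on the labeled array (the key is the number; the letter only tracks identity):
  Counts for values 0..7: [0, 1, 0, 3, 0, 0, 1, 1]
  Cumulative counts: [0, 1, 1, 4, 4, 4, 5, 6]
  Scan right to left: place 3_F at output index 3
  Scan right to left: place 6_E at output index 4
  Scan right to left: place 3_D at output index 2
  Scan right to left: place 1_C at output index 0
  Scan right to left: place 7_B at output index 5
  Scan right to left: place 3_A at output index 1
  Output: [1_C, 3_A, 3_D, 3_F, 6_E, 7_B]
Equal keys:
  value 3: originally 3_A, 3_D, 3_F; after sorting 3_A, 3_D, 3_F -> order preserved
All equal keys kept their original relative order. Counting Sort is stable: scanning the input right to left with decreasing cumulative counts places later duplicates at later output positions.
Answer: Stable


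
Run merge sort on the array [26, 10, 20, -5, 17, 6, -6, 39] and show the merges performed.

Divide and conquer:
  Merge [26] + [10] -> [10, 26]
  Merge [20] + [-5] -> [-5, 20]
  Merge [10, 26] + [-5, 20] -> [-5, 10, 20, 26]
  Merge [17] + [6] -> [6, 17]
  Merge [-6] + [39] -> [-6, 39]
  Merge [6, 17] + [-6, 39] -> [-6, 6, 17, 39]
  Merge [-5, 10, 20, 26] + [-6, 6, 17, 39] -> [-6, -5, 6, 10, 17, 20, 26, 39]


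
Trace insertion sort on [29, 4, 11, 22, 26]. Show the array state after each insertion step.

First element 29 is already 'sorted'
Insert 4: shifted 1 elements -> [4, 29, 11, 22, 26]
Insert 11: shifted 1 elements -> [4, 11, 29, 22, 26]
Insert 22: shifted 1 elements -> [4, 11, 22, 29, 26]
Insert 26: shifted 1 elements -> [4, 11, 22, 26, 29]


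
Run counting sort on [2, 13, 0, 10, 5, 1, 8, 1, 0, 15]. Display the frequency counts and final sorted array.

Count array: [2, 2, 1, 0, 0, 1, 0, 0, 1, 0, 1, 0, 0, 1, 0, 1]
(count[i] = number of elements equal to i)
Cumulative count: [2, 4, 5, 5, 5, 6, 6, 6, 7, 7, 8, 8, 8, 9, 9, 10]
Sorted: [0, 0, 1, 1, 2, 5, 8, 10, 13, 15]


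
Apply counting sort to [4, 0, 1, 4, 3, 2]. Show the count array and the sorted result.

Count array: [1, 1, 1, 1, 2]
(count[i] = number of elements equal to i)
Cumulative count: [1, 2, 3, 4, 6]
Sorted: [0, 1, 2, 3, 4, 4]


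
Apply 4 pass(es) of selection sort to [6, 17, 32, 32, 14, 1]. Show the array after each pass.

Pass 1: Select minimum 1 at index 5, swap -> [1, 17, 32, 32, 14, 6]
Pass 2: Select minimum 6 at index 5, swap -> [1, 6, 32, 32, 14, 17]
Pass 3: Select minimum 14 at index 4, swap -> [1, 6, 14, 32, 32, 17]
Pass 4: Select minimum 17 at index 5, swap -> [1, 6, 14, 17, 32, 32]


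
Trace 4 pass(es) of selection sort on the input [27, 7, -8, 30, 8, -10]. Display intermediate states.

Pass 1: Select minimum -10 at index 5, swap -> [-10, 7, -8, 30, 8, 27]
Pass 2: Select minimum -8 at index 2, swap -> [-10, -8, 7, 30, 8, 27]
Pass 3: Select minimum 7 at index 2, swap -> [-10, -8, 7, 30, 8, 27]
Pass 4: Select minimum 8 at index 4, swap -> [-10, -8, 7, 8, 30, 27]


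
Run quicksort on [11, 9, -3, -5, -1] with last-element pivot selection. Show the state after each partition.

Partition 1: pivot=-1 at index 2 -> [-3, -5, -1, 9, 11]
Partition 2: pivot=-5 at index 0 -> [-5, -3, -1, 9, 11]
Partition 3: pivot=11 at index 4 -> [-5, -3, -1, 9, 11]


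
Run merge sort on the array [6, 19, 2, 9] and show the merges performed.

Divide and conquer:
  Merge [6] + [19] -> [6, 19]
  Merge [2] + [9] -> [2, 9]
  Merge [6, 19] + [2, 9] -> [2, 6, 9, 19]


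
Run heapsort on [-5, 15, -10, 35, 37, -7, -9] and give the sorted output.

Build heap: [37, 35, -7, -5, 15, -10, -9]
Extract 37: [35, 15, -7, -5, -9, -10, 37]
Extract 35: [15, -5, -7, -10, -9, 35, 37]
Extract 15: [-5, -9, -7, -10, 15, 35, 37]
Extract -5: [-7, -9, -10, -5, 15, 35, 37]
Extract -7: [-9, -10, -7, -5, 15, 35, 37]
Extract -9: [-10, -9, -7, -5, 15, 35, 37]


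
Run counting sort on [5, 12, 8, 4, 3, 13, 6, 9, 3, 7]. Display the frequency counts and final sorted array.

Count array: [0, 0, 0, 2, 1, 1, 1, 1, 1, 1, 0, 0, 1, 1]
(count[i] = number of elements equal to i)
Cumulative count: [0, 0, 0, 2, 3, 4, 5, 6, 7, 8, 8, 8, 9, 10]
Sorted: [3, 3, 4, 5, 6, 7, 8, 9, 12, 13]


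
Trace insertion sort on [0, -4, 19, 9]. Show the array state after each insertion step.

First element 0 is already 'sorted'
Insert -4: shifted 1 elements -> [-4, 0, 19, 9]
Insert 19: shifted 0 elements -> [-4, 0, 19, 9]
Insert 9: shifted 1 elements -> [-4, 0, 9, 19]


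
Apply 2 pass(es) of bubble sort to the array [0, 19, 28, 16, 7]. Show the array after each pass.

After pass 1: [0, 19, 16, 7, 28] (2 swaps)
After pass 2: [0, 16, 7, 19, 28] (2 swaps)
Total swaps: 4


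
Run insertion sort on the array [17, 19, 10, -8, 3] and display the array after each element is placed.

First element 17 is already 'sorted'
Insert 19: shifted 0 elements -> [17, 19, 10, -8, 3]
Insert 10: shifted 2 elements -> [10, 17, 19, -8, 3]
Insert -8: shifted 3 elements -> [-8, 10, 17, 19, 3]
Insert 3: shifted 3 elements -> [-8, 3, 10, 17, 19]


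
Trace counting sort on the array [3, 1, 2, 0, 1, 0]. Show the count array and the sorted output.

Count array: [2, 2, 1, 1]
(count[i] = number of elements equal to i)
Cumulative count: [2, 4, 5, 6]
Sorted: [0, 0, 1, 1, 2, 3]


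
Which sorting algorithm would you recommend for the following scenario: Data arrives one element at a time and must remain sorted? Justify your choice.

Best choice: Insertion sort
Reason: Insertion sort naturally handles online/streaming input by inserting each new element into sorted position


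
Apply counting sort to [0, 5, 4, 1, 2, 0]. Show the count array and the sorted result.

Count array: [2, 1, 1, 0, 1, 1]
(count[i] = number of elements equal to i)
Cumulative count: [2, 3, 4, 4, 5, 6]
Sorted: [0, 0, 1, 2, 4, 5]


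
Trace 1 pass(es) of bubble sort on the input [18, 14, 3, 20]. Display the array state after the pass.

After pass 1: [14, 3, 18, 20] (2 swaps)
Total swaps: 2


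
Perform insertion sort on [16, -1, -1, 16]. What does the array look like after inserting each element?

First element 16 is already 'sorted'
Insert -1: shifted 1 elements -> [-1, 16, -1, 16]
Insert -1: shifted 1 elements -> [-1, -1, 16, 16]
Insert 16: shifted 0 elements -> [-1, -1, 16, 16]


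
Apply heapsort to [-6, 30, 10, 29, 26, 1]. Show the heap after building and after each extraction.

Build heap: [30, 29, 10, -6, 26, 1]
Extract 30: [29, 26, 10, -6, 1, 30]
Extract 29: [26, 1, 10, -6, 29, 30]
Extract 26: [10, 1, -6, 26, 29, 30]
Extract 10: [1, -6, 10, 26, 29, 30]
Extract 1: [-6, 1, 10, 26, 29, 30]


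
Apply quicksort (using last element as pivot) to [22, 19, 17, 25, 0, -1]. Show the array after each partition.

Partition 1: pivot=-1 at index 0 -> [-1, 19, 17, 25, 0, 22]
Partition 2: pivot=22 at index 4 -> [-1, 19, 17, 0, 22, 25]
Partition 3: pivot=0 at index 1 -> [-1, 0, 17, 19, 22, 25]
Partition 4: pivot=19 at index 3 -> [-1, 0, 17, 19, 22, 25]


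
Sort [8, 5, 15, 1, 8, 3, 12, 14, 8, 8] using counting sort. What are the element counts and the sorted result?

Count array: [0, 1, 0, 1, 0, 1, 0, 0, 4, 0, 0, 0, 1, 0, 1, 1]
(count[i] = number of elements equal to i)
Cumulative count: [0, 1, 1, 2, 2, 3, 3, 3, 7, 7, 7, 7, 8, 8, 9, 10]
Sorted: [1, 3, 5, 8, 8, 8, 8, 12, 14, 15]


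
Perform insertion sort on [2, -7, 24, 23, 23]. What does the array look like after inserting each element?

First element 2 is already 'sorted'
Insert -7: shifted 1 elements -> [-7, 2, 24, 23, 23]
Insert 24: shifted 0 elements -> [-7, 2, 24, 23, 23]
Insert 23: shifted 1 elements -> [-7, 2, 23, 24, 23]
Insert 23: shifted 1 elements -> [-7, 2, 23, 23, 24]


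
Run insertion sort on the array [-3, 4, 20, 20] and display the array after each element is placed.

First element -3 is already 'sorted'
Insert 4: shifted 0 elements -> [-3, 4, 20, 20]
Insert 20: shifted 0 elements -> [-3, 4, 20, 20]
Insert 20: shifted 0 elements -> [-3, 4, 20, 20]


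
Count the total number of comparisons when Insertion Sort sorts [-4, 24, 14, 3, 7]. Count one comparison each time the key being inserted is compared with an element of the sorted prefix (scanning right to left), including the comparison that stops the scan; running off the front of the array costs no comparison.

Insert 24: -4 <= 24 (stop) = 1 comparison(s) -> [-4, 24, 14, 3, 7]
Insert 14: 24 > 14 (shift), -4 <= 14 (stop) = 2 comparison(s) -> [-4, 14, 24, 3, 7]
Insert 3: 24 > 3 (shift), 14 > 3 (shift), -4 <= 3 (stop) = 3 comparison(s) -> [-4, 3, 14, 24, 7]
Insert 7: 24 > 7 (shift), 14 > 7 (shift), 3 <= 7 (stop) = 3 comparison(s) -> [-4, 3, 7, 14, 24]
Total comparisons: 1 + 2 + 3 + 3 = 9


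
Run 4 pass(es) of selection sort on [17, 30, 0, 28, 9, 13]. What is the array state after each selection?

Pass 1: Select minimum 0 at index 2, swap -> [0, 30, 17, 28, 9, 13]
Pass 2: Select minimum 9 at index 4, swap -> [0, 9, 17, 28, 30, 13]
Pass 3: Select minimum 13 at index 5, swap -> [0, 9, 13, 28, 30, 17]
Pass 4: Select minimum 17 at index 5, swap -> [0, 9, 13, 17, 30, 28]


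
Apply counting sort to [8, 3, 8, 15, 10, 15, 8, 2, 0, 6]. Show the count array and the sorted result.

Count array: [1, 0, 1, 1, 0, 0, 1, 0, 3, 0, 1, 0, 0, 0, 0, 2]
(count[i] = number of elements equal to i)
Cumulative count: [1, 1, 2, 3, 3, 3, 4, 4, 7, 7, 8, 8, 8, 8, 8, 10]
Sorted: [0, 2, 3, 6, 8, 8, 8, 10, 15, 15]


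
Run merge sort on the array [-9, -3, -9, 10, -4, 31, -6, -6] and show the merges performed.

Divide and conquer:
  Merge [-9] + [-3] -> [-9, -3]
  Merge [-9] + [10] -> [-9, 10]
  Merge [-9, -3] + [-9, 10] -> [-9, -9, -3, 10]
  Merge [-4] + [31] -> [-4, 31]
  Merge [-6] + [-6] -> [-6, -6]
  Merge [-4, 31] + [-6, -6] -> [-6, -6, -4, 31]
  Merge [-9, -9, -3, 10] + [-6, -6, -4, 31] -> [-9, -9, -6, -6, -4, -3, 10, 31]


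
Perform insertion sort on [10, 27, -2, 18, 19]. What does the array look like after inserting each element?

First element 10 is already 'sorted'
Insert 27: shifted 0 elements -> [10, 27, -2, 18, 19]
Insert -2: shifted 2 elements -> [-2, 10, 27, 18, 19]
Insert 18: shifted 1 elements -> [-2, 10, 18, 27, 19]
Insert 19: shifted 1 elements -> [-2, 10, 18, 19, 27]


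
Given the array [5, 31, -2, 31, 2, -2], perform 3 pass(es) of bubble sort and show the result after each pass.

After pass 1: [5, -2, 31, 2, -2, 31] (3 swaps)
After pass 2: [-2, 5, 2, -2, 31, 31] (3 swaps)
After pass 3: [-2, 2, -2, 5, 31, 31] (2 swaps)
Total swaps: 8


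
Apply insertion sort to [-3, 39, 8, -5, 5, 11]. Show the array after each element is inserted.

First element -3 is already 'sorted'
Insert 39: shifted 0 elements -> [-3, 39, 8, -5, 5, 11]
Insert 8: shifted 1 elements -> [-3, 8, 39, -5, 5, 11]
Insert -5: shifted 3 elements -> [-5, -3, 8, 39, 5, 11]
Insert 5: shifted 2 elements -> [-5, -3, 5, 8, 39, 11]
Insert 11: shifted 1 elements -> [-5, -3, 5, 8, 11, 39]


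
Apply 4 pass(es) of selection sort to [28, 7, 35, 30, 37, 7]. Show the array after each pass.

Pass 1: Select minimum 7 at index 1, swap -> [7, 28, 35, 30, 37, 7]
Pass 2: Select minimum 7 at index 5, swap -> [7, 7, 35, 30, 37, 28]
Pass 3: Select minimum 28 at index 5, swap -> [7, 7, 28, 30, 37, 35]
Pass 4: Select minimum 30 at index 3, swap -> [7, 7, 28, 30, 37, 35]


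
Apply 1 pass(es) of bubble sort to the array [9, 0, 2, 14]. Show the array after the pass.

After pass 1: [0, 2, 9, 14] (2 swaps)
Total swaps: 2


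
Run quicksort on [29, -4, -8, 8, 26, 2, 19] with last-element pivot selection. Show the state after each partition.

Partition 1: pivot=19 at index 4 -> [-4, -8, 8, 2, 19, 29, 26]
Partition 2: pivot=2 at index 2 -> [-4, -8, 2, 8, 19, 29, 26]
Partition 3: pivot=-8 at index 0 -> [-8, -4, 2, 8, 19, 29, 26]
Partition 4: pivot=26 at index 5 -> [-8, -4, 2, 8, 19, 26, 29]


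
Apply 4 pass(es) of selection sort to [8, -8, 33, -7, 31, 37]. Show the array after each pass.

Pass 1: Select minimum -8 at index 1, swap -> [-8, 8, 33, -7, 31, 37]
Pass 2: Select minimum -7 at index 3, swap -> [-8, -7, 33, 8, 31, 37]
Pass 3: Select minimum 8 at index 3, swap -> [-8, -7, 8, 33, 31, 37]
Pass 4: Select minimum 31 at index 4, swap -> [-8, -7, 8, 31, 33, 37]


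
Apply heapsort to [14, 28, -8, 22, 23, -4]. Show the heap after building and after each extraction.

Build heap: [28, 23, -4, 22, 14, -8]
Extract 28: [23, 22, -4, -8, 14, 28]
Extract 23: [22, 14, -4, -8, 23, 28]
Extract 22: [14, -8, -4, 22, 23, 28]
Extract 14: [-4, -8, 14, 22, 23, 28]
Extract -4: [-8, -4, 14, 22, 23, 28]


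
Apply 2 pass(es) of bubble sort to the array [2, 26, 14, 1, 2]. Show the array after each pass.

After pass 1: [2, 14, 1, 2, 26] (3 swaps)
After pass 2: [2, 1, 2, 14, 26] (2 swaps)
Total swaps: 5


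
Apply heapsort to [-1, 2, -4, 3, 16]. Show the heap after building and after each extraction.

Build heap: [16, 3, -4, -1, 2]
Extract 16: [3, 2, -4, -1, 16]
Extract 3: [2, -1, -4, 3, 16]
Extract 2: [-1, -4, 2, 3, 16]
Extract -1: [-4, -1, 2, 3, 16]


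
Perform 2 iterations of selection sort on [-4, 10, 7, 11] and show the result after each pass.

Pass 1: Select minimum -4 at index 0, swap -> [-4, 10, 7, 11]
Pass 2: Select minimum 7 at index 2, swap -> [-4, 7, 10, 11]


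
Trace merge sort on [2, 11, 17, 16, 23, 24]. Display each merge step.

Divide and conquer:
  Merge [11] + [17] -> [11, 17]
  Merge [2] + [11, 17] -> [2, 11, 17]
  Merge [23] + [24] -> [23, 24]
  Merge [16] + [23, 24] -> [16, 23, 24]
  Merge [2, 11, 17] + [16, 23, 24] -> [2, 11, 16, 17, 23, 24]


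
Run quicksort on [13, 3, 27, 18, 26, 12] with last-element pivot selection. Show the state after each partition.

Partition 1: pivot=12 at index 1 -> [3, 12, 27, 18, 26, 13]
Partition 2: pivot=13 at index 2 -> [3, 12, 13, 18, 26, 27]
Partition 3: pivot=27 at index 5 -> [3, 12, 13, 18, 26, 27]
Partition 4: pivot=26 at index 4 -> [3, 12, 13, 18, 26, 27]


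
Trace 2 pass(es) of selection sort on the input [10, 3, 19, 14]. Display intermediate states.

Pass 1: Select minimum 3 at index 1, swap -> [3, 10, 19, 14]
Pass 2: Select minimum 10 at index 1, swap -> [3, 10, 19, 14]


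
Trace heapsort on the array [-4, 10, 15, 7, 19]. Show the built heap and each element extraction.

Build heap: [19, 10, 15, 7, -4]
Extract 19: [15, 10, -4, 7, 19]
Extract 15: [10, 7, -4, 15, 19]
Extract 10: [7, -4, 10, 15, 19]
Extract 7: [-4, 7, 10, 15, 19]


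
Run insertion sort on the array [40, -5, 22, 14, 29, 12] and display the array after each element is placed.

First element 40 is already 'sorted'
Insert -5: shifted 1 elements -> [-5, 40, 22, 14, 29, 12]
Insert 22: shifted 1 elements -> [-5, 22, 40, 14, 29, 12]
Insert 14: shifted 2 elements -> [-5, 14, 22, 40, 29, 12]
Insert 29: shifted 1 elements -> [-5, 14, 22, 29, 40, 12]
Insert 12: shifted 4 elements -> [-5, 12, 14, 22, 29, 40]


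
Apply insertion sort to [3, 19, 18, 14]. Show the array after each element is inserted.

First element 3 is already 'sorted'
Insert 19: shifted 0 elements -> [3, 19, 18, 14]
Insert 18: shifted 1 elements -> [3, 18, 19, 14]
Insert 14: shifted 2 elements -> [3, 14, 18, 19]


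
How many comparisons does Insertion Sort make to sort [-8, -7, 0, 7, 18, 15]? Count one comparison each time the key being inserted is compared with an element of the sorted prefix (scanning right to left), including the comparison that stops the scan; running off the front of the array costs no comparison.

Insert -7: -8 <= -7 (stop) = 1 comparison(s) -> [-8, -7, 0, 7, 18, 15]
Insert 0: -7 <= 0 (stop) = 1 comparison(s) -> [-8, -7, 0, 7, 18, 15]
Insert 7: 0 <= 7 (stop) = 1 comparison(s) -> [-8, -7, 0, 7, 18, 15]
Insert 18: 7 <= 18 (stop) = 1 comparison(s) -> [-8, -7, 0, 7, 18, 15]
Insert 15: 18 > 15 (shift), 7 <= 15 (stop) = 2 comparison(s) -> [-8, -7, 0, 7, 15, 18]
Total comparisons: 1 + 1 + 1 + 1 + 2 = 6


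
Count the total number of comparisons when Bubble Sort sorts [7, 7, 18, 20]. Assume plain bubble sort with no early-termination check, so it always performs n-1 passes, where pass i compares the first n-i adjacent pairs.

Pass 1: compare adjacent pairs (0,1)..(2,3) = 3 comparison(s), 0 swap(s) -> [7, 7, 18, 20]
Pass 2: compare adjacent pairs (0,1)..(1,2) = 2 comparison(s), 0 swap(s) -> [7, 7, 18, 20]
Pass 3: compare adjacent pairs (0,1)..(0,1) = 1 comparison(s), 0 swap(s) -> [7, 7, 18, 20]
Total comparisons: 3 + 2 + 1 = 6


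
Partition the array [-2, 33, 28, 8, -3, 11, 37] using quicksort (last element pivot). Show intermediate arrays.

Partition 1: pivot=37 at index 6 -> [-2, 33, 28, 8, -3, 11, 37]
Partition 2: pivot=11 at index 3 -> [-2, 8, -3, 11, 28, 33, 37]
Partition 3: pivot=-3 at index 0 -> [-3, 8, -2, 11, 28, 33, 37]
Partition 4: pivot=-2 at index 1 -> [-3, -2, 8, 11, 28, 33, 37]
Partition 5: pivot=33 at index 5 -> [-3, -2, 8, 11, 28, 33, 37]


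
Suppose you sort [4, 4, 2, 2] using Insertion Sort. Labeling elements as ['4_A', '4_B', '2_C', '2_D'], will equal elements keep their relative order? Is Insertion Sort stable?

Trace Insertion Sort on the labeled array (the key is the number; the letter only tracks identity):
  Insert 4_B at index 1: [4_A, 4_B, 2_C, 2_D]
  Insert 2_C at index 0: [2_C, 4_A, 4_B, 2_D]
  Insert 2_D at index 1: [2_C, 2_D, 4_A, 4_B]
Final order: [2_C, 2_D, 4_A, 4_B]
Equal keys:
  value 2: originally 2_C, 2_D; after sorting 2_C, 2_D -> order preserved
  value 4: originally 4_A, 4_B; after sorting 4_A, 4_B -> order preserved
All equal keys kept their original relative order. Insertion Sort is stable: elements are shifted only while they are strictly greater than the key, so a key is inserted after any equal elements already placed.
Answer: Stable


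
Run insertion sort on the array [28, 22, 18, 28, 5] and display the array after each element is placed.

First element 28 is already 'sorted'
Insert 22: shifted 1 elements -> [22, 28, 18, 28, 5]
Insert 18: shifted 2 elements -> [18, 22, 28, 28, 5]
Insert 28: shifted 0 elements -> [18, 22, 28, 28, 5]
Insert 5: shifted 4 elements -> [5, 18, 22, 28, 28]


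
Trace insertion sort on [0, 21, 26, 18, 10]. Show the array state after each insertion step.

First element 0 is already 'sorted'
Insert 21: shifted 0 elements -> [0, 21, 26, 18, 10]
Insert 26: shifted 0 elements -> [0, 21, 26, 18, 10]
Insert 18: shifted 2 elements -> [0, 18, 21, 26, 10]
Insert 10: shifted 3 elements -> [0, 10, 18, 21, 26]


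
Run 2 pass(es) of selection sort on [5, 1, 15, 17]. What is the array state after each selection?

Pass 1: Select minimum 1 at index 1, swap -> [1, 5, 15, 17]
Pass 2: Select minimum 5 at index 1, swap -> [1, 5, 15, 17]


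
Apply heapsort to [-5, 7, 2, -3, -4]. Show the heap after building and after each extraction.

Build heap: [7, -3, 2, -5, -4]
Extract 7: [2, -3, -4, -5, 7]
Extract 2: [-3, -5, -4, 2, 7]
Extract -3: [-4, -5, -3, 2, 7]
Extract -4: [-5, -4, -3, 2, 7]


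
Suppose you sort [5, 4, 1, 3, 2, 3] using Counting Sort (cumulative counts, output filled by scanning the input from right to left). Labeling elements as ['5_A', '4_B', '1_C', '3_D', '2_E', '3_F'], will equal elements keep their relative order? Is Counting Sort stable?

Trace Counting Sort on the labeled array (the key is the number; the letter only tracks identity):
  Counts for values 0..5: [0, 1, 1, 2, 1, 1]
  Cumulative counts: [0, 1, 2, 4, 5, 6]
  Scan right to left: place 3_F at output index 3
  Scan right to left: place 2_E at output index 1
  Scan right to left: place 3_D at output index 2
  Scan right to left: place 1_C at output index 0
  Scan right to left: place 4_B at output index 4
  Scan right to left: place 5_A at output index 5
  Output: [1_C, 2_E, 3_D, 3_F, 4_B, 5_A]
Equal keys:
  value 3: originally 3_D, 3_F; after sorting 3_D, 3_F -> order preserved
All equal keys kept their original relative order. Counting Sort is stable: scanning the input right to left with decreasing cumulative counts places later duplicates at later output positions.
Answer: Stable


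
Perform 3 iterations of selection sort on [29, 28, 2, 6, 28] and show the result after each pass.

Pass 1: Select minimum 2 at index 2, swap -> [2, 28, 29, 6, 28]
Pass 2: Select minimum 6 at index 3, swap -> [2, 6, 29, 28, 28]
Pass 3: Select minimum 28 at index 3, swap -> [2, 6, 28, 29, 28]


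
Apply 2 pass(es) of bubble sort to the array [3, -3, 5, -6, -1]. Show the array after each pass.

After pass 1: [-3, 3, -6, -1, 5] (3 swaps)
After pass 2: [-3, -6, -1, 3, 5] (2 swaps)
Total swaps: 5


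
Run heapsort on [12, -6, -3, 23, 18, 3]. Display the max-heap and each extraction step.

Build heap: [23, 18, 3, -6, 12, -3]
Extract 23: [18, 12, 3, -6, -3, 23]
Extract 18: [12, -3, 3, -6, 18, 23]
Extract 12: [3, -3, -6, 12, 18, 23]
Extract 3: [-3, -6, 3, 12, 18, 23]
Extract -3: [-6, -3, 3, 12, 18, 23]


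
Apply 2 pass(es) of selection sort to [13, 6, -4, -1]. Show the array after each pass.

Pass 1: Select minimum -4 at index 2, swap -> [-4, 6, 13, -1]
Pass 2: Select minimum -1 at index 3, swap -> [-4, -1, 13, 6]


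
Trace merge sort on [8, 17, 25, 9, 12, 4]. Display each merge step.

Divide and conquer:
  Merge [17] + [25] -> [17, 25]
  Merge [8] + [17, 25] -> [8, 17, 25]
  Merge [12] + [4] -> [4, 12]
  Merge [9] + [4, 12] -> [4, 9, 12]
  Merge [8, 17, 25] + [4, 9, 12] -> [4, 8, 9, 12, 17, 25]


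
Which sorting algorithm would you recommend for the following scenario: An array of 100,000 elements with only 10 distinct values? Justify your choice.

Best choice: 3-way quicksort or Counting sort
Reason: 3-way (Dutch national flag) partitioning groups every copy of the pivot together, so with only d=10 distinct keys quicksort finishes in O(n log d) expected time, which is effectively linear; counting sort runs in O(n + k) where k is the size of the key range (not the number of distinct values), so it is linear when the 10 values are integers drawn from a small known range


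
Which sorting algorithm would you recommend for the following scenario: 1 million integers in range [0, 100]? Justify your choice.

Best choice: Counting sort
Reason: O(n + k) where k=100 is small; linear time beats O(n log n)


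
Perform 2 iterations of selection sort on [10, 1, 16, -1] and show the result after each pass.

Pass 1: Select minimum -1 at index 3, swap -> [-1, 1, 16, 10]
Pass 2: Select minimum 1 at index 1, swap -> [-1, 1, 16, 10]


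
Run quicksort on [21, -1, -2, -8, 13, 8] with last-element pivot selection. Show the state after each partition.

Partition 1: pivot=8 at index 3 -> [-1, -2, -8, 8, 13, 21]
Partition 2: pivot=-8 at index 0 -> [-8, -2, -1, 8, 13, 21]
Partition 3: pivot=-1 at index 2 -> [-8, -2, -1, 8, 13, 21]
Partition 4: pivot=21 at index 5 -> [-8, -2, -1, 8, 13, 21]


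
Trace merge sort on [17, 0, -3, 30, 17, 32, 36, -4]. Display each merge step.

Divide and conquer:
  Merge [17] + [0] -> [0, 17]
  Merge [-3] + [30] -> [-3, 30]
  Merge [0, 17] + [-3, 30] -> [-3, 0, 17, 30]
  Merge [17] + [32] -> [17, 32]
  Merge [36] + [-4] -> [-4, 36]
  Merge [17, 32] + [-4, 36] -> [-4, 17, 32, 36]
  Merge [-3, 0, 17, 30] + [-4, 17, 32, 36] -> [-4, -3, 0, 17, 17, 30, 32, 36]


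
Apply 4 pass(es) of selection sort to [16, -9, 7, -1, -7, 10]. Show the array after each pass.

Pass 1: Select minimum -9 at index 1, swap -> [-9, 16, 7, -1, -7, 10]
Pass 2: Select minimum -7 at index 4, swap -> [-9, -7, 7, -1, 16, 10]
Pass 3: Select minimum -1 at index 3, swap -> [-9, -7, -1, 7, 16, 10]
Pass 4: Select minimum 7 at index 3, swap -> [-9, -7, -1, 7, 16, 10]


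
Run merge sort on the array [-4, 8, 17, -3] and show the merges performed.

Divide and conquer:
  Merge [-4] + [8] -> [-4, 8]
  Merge [17] + [-3] -> [-3, 17]
  Merge [-4, 8] + [-3, 17] -> [-4, -3, 8, 17]


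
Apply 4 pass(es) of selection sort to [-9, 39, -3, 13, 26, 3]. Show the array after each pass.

Pass 1: Select minimum -9 at index 0, swap -> [-9, 39, -3, 13, 26, 3]
Pass 2: Select minimum -3 at index 2, swap -> [-9, -3, 39, 13, 26, 3]
Pass 3: Select minimum 3 at index 5, swap -> [-9, -3, 3, 13, 26, 39]
Pass 4: Select minimum 13 at index 3, swap -> [-9, -3, 3, 13, 26, 39]


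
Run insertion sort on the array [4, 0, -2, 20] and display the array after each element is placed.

First element 4 is already 'sorted'
Insert 0: shifted 1 elements -> [0, 4, -2, 20]
Insert -2: shifted 2 elements -> [-2, 0, 4, 20]
Insert 20: shifted 0 elements -> [-2, 0, 4, 20]


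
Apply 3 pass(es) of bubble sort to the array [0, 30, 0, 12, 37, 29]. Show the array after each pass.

After pass 1: [0, 0, 12, 30, 29, 37] (3 swaps)
After pass 2: [0, 0, 12, 29, 30, 37] (1 swaps)
After pass 3: [0, 0, 12, 29, 30, 37] (0 swaps)
Total swaps: 4


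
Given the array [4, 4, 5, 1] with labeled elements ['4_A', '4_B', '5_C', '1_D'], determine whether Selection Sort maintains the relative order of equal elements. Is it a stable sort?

Trace Selection Sort on the labeled array (the key is the number; the letter only tracks identity):
  Pass 1: minimum of unsorted part is 1_D at index 3; swap it with 4_A at index 0 -> [1_D, 4_B, 5_C, 4_A]
  Pass 2: minimum 4_B is already at index 1; no swap -> [1_D, 4_B, 5_C, 4_A]
  Pass 3: minimum of unsorted part is 4_A at index 3; swap it with 5_C at index 2 -> [1_D, 4_B, 4_A, 5_C]
Final order: [1_D, 4_B, 4_A, 5_C]
Equal keys:
  value 4: originally 4_A, 4_B; after sorting 4_B, 4_A -> order changed
Equal keys were reordered, so Selection Sort is not stable: the long-range swap that moves the minimum into place can carry an element past an equal key. (One such input is enough; an unstable sort may happen to preserve order on other inputs, but it gives no guarantee.)
Answer: Not stable


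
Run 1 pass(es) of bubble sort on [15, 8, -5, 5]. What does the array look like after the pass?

After pass 1: [8, -5, 5, 15] (3 swaps)
Total swaps: 3


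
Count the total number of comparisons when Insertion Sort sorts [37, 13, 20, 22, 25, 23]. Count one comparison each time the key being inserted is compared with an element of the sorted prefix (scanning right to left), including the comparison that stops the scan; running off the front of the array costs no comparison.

Insert 13: 37 > 13 (shift), reached front = 1 comparison(s) -> [13, 37, 20, 22, 25, 23]
Insert 20: 37 > 20 (shift), 13 <= 20 (stop) = 2 comparison(s) -> [13, 20, 37, 22, 25, 23]
Insert 22: 37 > 22 (shift), 20 <= 22 (stop) = 2 comparison(s) -> [13, 20, 22, 37, 25, 23]
Insert 25: 37 > 25 (shift), 22 <= 25 (stop) = 2 comparison(s) -> [13, 20, 22, 25, 37, 23]
Insert 23: 37 > 23 (shift), 25 > 23 (shift), 22 <= 23 (stop) = 3 comparison(s) -> [13, 20, 22, 23, 25, 37]
Total comparisons: 1 + 2 + 2 + 2 + 3 = 10


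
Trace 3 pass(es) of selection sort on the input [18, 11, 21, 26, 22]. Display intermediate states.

Pass 1: Select minimum 11 at index 1, swap -> [11, 18, 21, 26, 22]
Pass 2: Select minimum 18 at index 1, swap -> [11, 18, 21, 26, 22]
Pass 3: Select minimum 21 at index 2, swap -> [11, 18, 21, 26, 22]


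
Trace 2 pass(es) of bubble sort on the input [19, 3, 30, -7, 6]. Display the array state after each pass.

After pass 1: [3, 19, -7, 6, 30] (3 swaps)
After pass 2: [3, -7, 6, 19, 30] (2 swaps)
Total swaps: 5


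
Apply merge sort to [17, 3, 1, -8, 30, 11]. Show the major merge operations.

Divide and conquer:
  Merge [3] + [1] -> [1, 3]
  Merge [17] + [1, 3] -> [1, 3, 17]
  Merge [30] + [11] -> [11, 30]
  Merge [-8] + [11, 30] -> [-8, 11, 30]
  Merge [1, 3, 17] + [-8, 11, 30] -> [-8, 1, 3, 11, 17, 30]


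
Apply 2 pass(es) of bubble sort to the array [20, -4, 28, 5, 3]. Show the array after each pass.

After pass 1: [-4, 20, 5, 3, 28] (3 swaps)
After pass 2: [-4, 5, 3, 20, 28] (2 swaps)
Total swaps: 5


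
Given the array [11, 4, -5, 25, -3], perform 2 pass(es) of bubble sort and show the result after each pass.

After pass 1: [4, -5, 11, -3, 25] (3 swaps)
After pass 2: [-5, 4, -3, 11, 25] (2 swaps)
Total swaps: 5


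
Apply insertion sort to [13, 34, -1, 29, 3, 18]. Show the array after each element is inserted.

First element 13 is already 'sorted'
Insert 34: shifted 0 elements -> [13, 34, -1, 29, 3, 18]
Insert -1: shifted 2 elements -> [-1, 13, 34, 29, 3, 18]
Insert 29: shifted 1 elements -> [-1, 13, 29, 34, 3, 18]
Insert 3: shifted 3 elements -> [-1, 3, 13, 29, 34, 18]
Insert 18: shifted 2 elements -> [-1, 3, 13, 18, 29, 34]


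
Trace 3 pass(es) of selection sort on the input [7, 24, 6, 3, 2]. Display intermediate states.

Pass 1: Select minimum 2 at index 4, swap -> [2, 24, 6, 3, 7]
Pass 2: Select minimum 3 at index 3, swap -> [2, 3, 6, 24, 7]
Pass 3: Select minimum 6 at index 2, swap -> [2, 3, 6, 24, 7]


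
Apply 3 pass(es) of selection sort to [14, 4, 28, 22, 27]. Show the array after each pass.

Pass 1: Select minimum 4 at index 1, swap -> [4, 14, 28, 22, 27]
Pass 2: Select minimum 14 at index 1, swap -> [4, 14, 28, 22, 27]
Pass 3: Select minimum 22 at index 3, swap -> [4, 14, 22, 28, 27]


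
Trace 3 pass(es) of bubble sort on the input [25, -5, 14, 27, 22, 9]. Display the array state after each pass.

After pass 1: [-5, 14, 25, 22, 9, 27] (4 swaps)
After pass 2: [-5, 14, 22, 9, 25, 27] (2 swaps)
After pass 3: [-5, 14, 9, 22, 25, 27] (1 swaps)
Total swaps: 7


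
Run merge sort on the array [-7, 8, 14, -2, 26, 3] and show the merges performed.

Divide and conquer:
  Merge [8] + [14] -> [8, 14]
  Merge [-7] + [8, 14] -> [-7, 8, 14]
  Merge [26] + [3] -> [3, 26]
  Merge [-2] + [3, 26] -> [-2, 3, 26]
  Merge [-7, 8, 14] + [-2, 3, 26] -> [-7, -2, 3, 8, 14, 26]


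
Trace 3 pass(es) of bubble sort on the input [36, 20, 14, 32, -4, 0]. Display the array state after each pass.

After pass 1: [20, 14, 32, -4, 0, 36] (5 swaps)
After pass 2: [14, 20, -4, 0, 32, 36] (3 swaps)
After pass 3: [14, -4, 0, 20, 32, 36] (2 swaps)
Total swaps: 10


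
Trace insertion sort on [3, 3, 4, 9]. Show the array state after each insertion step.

First element 3 is already 'sorted'
Insert 3: shifted 0 elements -> [3, 3, 4, 9]
Insert 4: shifted 0 elements -> [3, 3, 4, 9]
Insert 9: shifted 0 elements -> [3, 3, 4, 9]


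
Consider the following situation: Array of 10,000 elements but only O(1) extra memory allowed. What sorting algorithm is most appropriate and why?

Best choice: Heapsort
Reason: Heapsort rearranges the array in place using O(1) auxiliary space and still guarantees O(n log n) time; quicksort partitions in place but needs Theta(log n) stack space for recursion (O(n) in the worst case), and mergesort requires O(n) auxiliary space


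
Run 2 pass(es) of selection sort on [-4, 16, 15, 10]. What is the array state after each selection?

Pass 1: Select minimum -4 at index 0, swap -> [-4, 16, 15, 10]
Pass 2: Select minimum 10 at index 3, swap -> [-4, 10, 15, 16]


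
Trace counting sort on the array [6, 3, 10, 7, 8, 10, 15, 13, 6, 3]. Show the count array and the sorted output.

Count array: [0, 0, 0, 2, 0, 0, 2, 1, 1, 0, 2, 0, 0, 1, 0, 1]
(count[i] = number of elements equal to i)
Cumulative count: [0, 0, 0, 2, 2, 2, 4, 5, 6, 6, 8, 8, 8, 9, 9, 10]
Sorted: [3, 3, 6, 6, 7, 8, 10, 10, 13, 15]


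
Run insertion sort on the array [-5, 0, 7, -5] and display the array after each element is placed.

First element -5 is already 'sorted'
Insert 0: shifted 0 elements -> [-5, 0, 7, -5]
Insert 7: shifted 0 elements -> [-5, 0, 7, -5]
Insert -5: shifted 2 elements -> [-5, -5, 0, 7]


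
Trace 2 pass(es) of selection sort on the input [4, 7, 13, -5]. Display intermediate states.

Pass 1: Select minimum -5 at index 3, swap -> [-5, 7, 13, 4]
Pass 2: Select minimum 4 at index 3, swap -> [-5, 4, 13, 7]


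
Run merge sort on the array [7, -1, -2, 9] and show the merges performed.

Divide and conquer:
  Merge [7] + [-1] -> [-1, 7]
  Merge [-2] + [9] -> [-2, 9]
  Merge [-1, 7] + [-2, 9] -> [-2, -1, 7, 9]


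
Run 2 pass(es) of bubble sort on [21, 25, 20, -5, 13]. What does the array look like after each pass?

After pass 1: [21, 20, -5, 13, 25] (3 swaps)
After pass 2: [20, -5, 13, 21, 25] (3 swaps)
Total swaps: 6


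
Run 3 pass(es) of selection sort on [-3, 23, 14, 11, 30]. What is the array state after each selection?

Pass 1: Select minimum -3 at index 0, swap -> [-3, 23, 14, 11, 30]
Pass 2: Select minimum 11 at index 3, swap -> [-3, 11, 14, 23, 30]
Pass 3: Select minimum 14 at index 2, swap -> [-3, 11, 14, 23, 30]


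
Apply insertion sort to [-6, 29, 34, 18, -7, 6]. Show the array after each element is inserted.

First element -6 is already 'sorted'
Insert 29: shifted 0 elements -> [-6, 29, 34, 18, -7, 6]
Insert 34: shifted 0 elements -> [-6, 29, 34, 18, -7, 6]
Insert 18: shifted 2 elements -> [-6, 18, 29, 34, -7, 6]
Insert -7: shifted 4 elements -> [-7, -6, 18, 29, 34, 6]
Insert 6: shifted 3 elements -> [-7, -6, 6, 18, 29, 34]


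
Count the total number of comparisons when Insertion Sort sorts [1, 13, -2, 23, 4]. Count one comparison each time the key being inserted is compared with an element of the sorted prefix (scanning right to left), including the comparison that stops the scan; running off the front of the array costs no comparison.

Insert 13: 1 <= 13 (stop) = 1 comparison(s) -> [1, 13, -2, 23, 4]
Insert -2: 13 > -2 (shift), 1 > -2 (shift), reached front = 2 comparison(s) -> [-2, 1, 13, 23, 4]
Insert 23: 13 <= 23 (stop) = 1 comparison(s) -> [-2, 1, 13, 23, 4]
Insert 4: 23 > 4 (shift), 13 > 4 (shift), 1 <= 4 (stop) = 3 comparison(s) -> [-2, 1, 4, 13, 23]
Total comparisons: 1 + 2 + 1 + 3 = 7
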